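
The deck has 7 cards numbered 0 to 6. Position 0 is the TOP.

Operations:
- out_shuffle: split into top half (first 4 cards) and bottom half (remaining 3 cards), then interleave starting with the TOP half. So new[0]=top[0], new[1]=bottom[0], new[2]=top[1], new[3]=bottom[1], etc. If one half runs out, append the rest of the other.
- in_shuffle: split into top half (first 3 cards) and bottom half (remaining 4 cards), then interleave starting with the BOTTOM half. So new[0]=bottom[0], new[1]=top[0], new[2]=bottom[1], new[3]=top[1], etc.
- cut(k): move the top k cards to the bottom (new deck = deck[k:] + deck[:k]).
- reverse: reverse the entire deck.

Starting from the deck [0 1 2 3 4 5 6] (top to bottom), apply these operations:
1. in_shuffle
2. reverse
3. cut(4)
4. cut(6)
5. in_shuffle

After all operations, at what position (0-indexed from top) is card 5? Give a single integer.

Answer: 6

Derivation:
After op 1 (in_shuffle): [3 0 4 1 5 2 6]
After op 2 (reverse): [6 2 5 1 4 0 3]
After op 3 (cut(4)): [4 0 3 6 2 5 1]
After op 4 (cut(6)): [1 4 0 3 6 2 5]
After op 5 (in_shuffle): [3 1 6 4 2 0 5]
Card 5 is at position 6.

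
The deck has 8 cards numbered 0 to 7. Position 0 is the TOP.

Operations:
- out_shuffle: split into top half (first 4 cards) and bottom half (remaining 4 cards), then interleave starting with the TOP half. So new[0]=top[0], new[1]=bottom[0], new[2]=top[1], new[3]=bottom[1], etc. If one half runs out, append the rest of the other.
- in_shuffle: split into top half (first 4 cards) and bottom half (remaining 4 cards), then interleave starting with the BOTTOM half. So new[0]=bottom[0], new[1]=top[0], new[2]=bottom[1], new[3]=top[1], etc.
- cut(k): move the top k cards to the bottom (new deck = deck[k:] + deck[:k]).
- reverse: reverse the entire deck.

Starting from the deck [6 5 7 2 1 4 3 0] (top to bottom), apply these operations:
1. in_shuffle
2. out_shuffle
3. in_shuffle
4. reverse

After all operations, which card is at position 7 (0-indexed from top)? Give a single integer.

Answer: 4

Derivation:
After op 1 (in_shuffle): [1 6 4 5 3 7 0 2]
After op 2 (out_shuffle): [1 3 6 7 4 0 5 2]
After op 3 (in_shuffle): [4 1 0 3 5 6 2 7]
After op 4 (reverse): [7 2 6 5 3 0 1 4]
Position 7: card 4.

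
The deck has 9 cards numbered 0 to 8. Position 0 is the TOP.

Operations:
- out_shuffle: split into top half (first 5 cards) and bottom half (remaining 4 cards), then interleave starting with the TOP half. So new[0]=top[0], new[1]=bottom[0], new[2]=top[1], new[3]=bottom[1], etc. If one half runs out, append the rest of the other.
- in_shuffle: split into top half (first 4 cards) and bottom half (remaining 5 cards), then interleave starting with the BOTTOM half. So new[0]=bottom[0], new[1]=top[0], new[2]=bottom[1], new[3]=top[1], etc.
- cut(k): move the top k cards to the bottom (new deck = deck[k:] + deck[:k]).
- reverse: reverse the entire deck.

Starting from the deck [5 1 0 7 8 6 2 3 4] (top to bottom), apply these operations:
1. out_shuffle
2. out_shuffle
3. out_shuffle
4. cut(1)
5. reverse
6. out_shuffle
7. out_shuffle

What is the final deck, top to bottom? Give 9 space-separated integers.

After op 1 (out_shuffle): [5 6 1 2 0 3 7 4 8]
After op 2 (out_shuffle): [5 3 6 7 1 4 2 8 0]
After op 3 (out_shuffle): [5 4 3 2 6 8 7 0 1]
After op 4 (cut(1)): [4 3 2 6 8 7 0 1 5]
After op 5 (reverse): [5 1 0 7 8 6 2 3 4]
After op 6 (out_shuffle): [5 6 1 2 0 3 7 4 8]
After op 7 (out_shuffle): [5 3 6 7 1 4 2 8 0]

Answer: 5 3 6 7 1 4 2 8 0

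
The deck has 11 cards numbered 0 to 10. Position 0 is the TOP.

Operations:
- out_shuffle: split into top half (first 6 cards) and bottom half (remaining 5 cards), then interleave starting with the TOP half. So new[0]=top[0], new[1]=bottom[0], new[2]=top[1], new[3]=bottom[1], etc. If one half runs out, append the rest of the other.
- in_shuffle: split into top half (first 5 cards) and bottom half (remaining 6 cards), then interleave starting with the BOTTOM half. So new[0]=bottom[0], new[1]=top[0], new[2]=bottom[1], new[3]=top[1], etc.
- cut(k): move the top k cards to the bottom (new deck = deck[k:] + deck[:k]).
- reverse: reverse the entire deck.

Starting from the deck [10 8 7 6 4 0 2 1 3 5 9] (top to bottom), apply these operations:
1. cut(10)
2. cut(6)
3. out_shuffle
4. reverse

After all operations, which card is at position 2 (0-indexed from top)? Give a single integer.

Answer: 5

Derivation:
After op 1 (cut(10)): [9 10 8 7 6 4 0 2 1 3 5]
After op 2 (cut(6)): [0 2 1 3 5 9 10 8 7 6 4]
After op 3 (out_shuffle): [0 10 2 8 1 7 3 6 5 4 9]
After op 4 (reverse): [9 4 5 6 3 7 1 8 2 10 0]
Position 2: card 5.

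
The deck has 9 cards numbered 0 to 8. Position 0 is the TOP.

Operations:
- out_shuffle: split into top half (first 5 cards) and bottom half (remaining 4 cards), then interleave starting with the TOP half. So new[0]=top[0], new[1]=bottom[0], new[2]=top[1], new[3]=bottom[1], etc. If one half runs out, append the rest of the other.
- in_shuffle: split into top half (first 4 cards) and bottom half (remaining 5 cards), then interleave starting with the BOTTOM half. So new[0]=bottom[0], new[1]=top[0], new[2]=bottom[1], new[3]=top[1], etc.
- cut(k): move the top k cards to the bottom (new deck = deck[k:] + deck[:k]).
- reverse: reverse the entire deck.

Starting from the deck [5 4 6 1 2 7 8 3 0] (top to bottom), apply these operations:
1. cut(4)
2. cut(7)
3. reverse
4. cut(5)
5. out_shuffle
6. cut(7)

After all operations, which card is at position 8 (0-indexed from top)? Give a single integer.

Answer: 6

Derivation:
After op 1 (cut(4)): [2 7 8 3 0 5 4 6 1]
After op 2 (cut(7)): [6 1 2 7 8 3 0 5 4]
After op 3 (reverse): [4 5 0 3 8 7 2 1 6]
After op 4 (cut(5)): [7 2 1 6 4 5 0 3 8]
After op 5 (out_shuffle): [7 5 2 0 1 3 6 8 4]
After op 6 (cut(7)): [8 4 7 5 2 0 1 3 6]
Position 8: card 6.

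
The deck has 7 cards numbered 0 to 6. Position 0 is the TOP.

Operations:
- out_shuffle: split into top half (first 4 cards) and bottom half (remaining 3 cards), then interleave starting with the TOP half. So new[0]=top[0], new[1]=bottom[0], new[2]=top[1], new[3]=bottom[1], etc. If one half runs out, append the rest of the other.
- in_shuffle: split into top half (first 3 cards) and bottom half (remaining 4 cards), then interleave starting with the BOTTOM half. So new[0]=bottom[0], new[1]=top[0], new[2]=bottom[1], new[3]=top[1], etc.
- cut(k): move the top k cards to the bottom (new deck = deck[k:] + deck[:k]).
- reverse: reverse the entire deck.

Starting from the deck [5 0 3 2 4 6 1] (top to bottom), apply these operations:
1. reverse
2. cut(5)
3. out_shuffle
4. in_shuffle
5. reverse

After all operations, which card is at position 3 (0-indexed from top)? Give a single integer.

Answer: 4

Derivation:
After op 1 (reverse): [1 6 4 2 3 0 5]
After op 2 (cut(5)): [0 5 1 6 4 2 3]
After op 3 (out_shuffle): [0 4 5 2 1 3 6]
After op 4 (in_shuffle): [2 0 1 4 3 5 6]
After op 5 (reverse): [6 5 3 4 1 0 2]
Position 3: card 4.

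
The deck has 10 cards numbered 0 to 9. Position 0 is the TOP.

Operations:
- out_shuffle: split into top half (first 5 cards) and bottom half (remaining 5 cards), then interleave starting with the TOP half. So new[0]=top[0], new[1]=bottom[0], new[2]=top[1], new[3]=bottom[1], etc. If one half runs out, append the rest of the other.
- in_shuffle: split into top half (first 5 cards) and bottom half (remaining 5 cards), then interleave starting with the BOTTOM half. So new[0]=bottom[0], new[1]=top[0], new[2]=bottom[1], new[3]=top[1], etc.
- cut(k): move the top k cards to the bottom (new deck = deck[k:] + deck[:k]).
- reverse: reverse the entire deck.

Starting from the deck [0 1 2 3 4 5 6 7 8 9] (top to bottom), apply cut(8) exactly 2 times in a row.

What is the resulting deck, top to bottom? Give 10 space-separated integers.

Answer: 6 7 8 9 0 1 2 3 4 5

Derivation:
After op 1 (cut(8)): [8 9 0 1 2 3 4 5 6 7]
After op 2 (cut(8)): [6 7 8 9 0 1 2 3 4 5]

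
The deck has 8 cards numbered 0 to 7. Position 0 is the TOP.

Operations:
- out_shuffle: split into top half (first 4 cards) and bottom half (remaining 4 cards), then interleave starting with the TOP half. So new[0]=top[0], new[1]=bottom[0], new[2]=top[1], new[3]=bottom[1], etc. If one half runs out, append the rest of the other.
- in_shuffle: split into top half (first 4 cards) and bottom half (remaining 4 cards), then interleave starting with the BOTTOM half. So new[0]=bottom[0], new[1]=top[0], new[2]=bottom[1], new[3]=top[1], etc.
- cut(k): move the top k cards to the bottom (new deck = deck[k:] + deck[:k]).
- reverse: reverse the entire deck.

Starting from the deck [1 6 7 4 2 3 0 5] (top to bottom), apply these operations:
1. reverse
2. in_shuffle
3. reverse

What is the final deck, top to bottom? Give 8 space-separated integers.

Answer: 2 1 3 6 0 7 5 4

Derivation:
After op 1 (reverse): [5 0 3 2 4 7 6 1]
After op 2 (in_shuffle): [4 5 7 0 6 3 1 2]
After op 3 (reverse): [2 1 3 6 0 7 5 4]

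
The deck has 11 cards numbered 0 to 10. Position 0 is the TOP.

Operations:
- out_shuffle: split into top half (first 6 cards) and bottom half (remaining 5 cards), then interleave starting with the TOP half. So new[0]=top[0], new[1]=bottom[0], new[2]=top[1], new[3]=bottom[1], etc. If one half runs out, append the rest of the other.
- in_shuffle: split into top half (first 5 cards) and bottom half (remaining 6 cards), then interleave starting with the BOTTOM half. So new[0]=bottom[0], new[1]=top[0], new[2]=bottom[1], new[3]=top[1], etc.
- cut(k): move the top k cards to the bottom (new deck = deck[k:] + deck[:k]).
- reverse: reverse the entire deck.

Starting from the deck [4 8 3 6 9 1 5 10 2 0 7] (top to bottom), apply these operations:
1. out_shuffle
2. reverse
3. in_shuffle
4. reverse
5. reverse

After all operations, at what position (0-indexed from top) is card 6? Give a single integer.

Answer: 9

Derivation:
After op 1 (out_shuffle): [4 5 8 10 3 2 6 0 9 7 1]
After op 2 (reverse): [1 7 9 0 6 2 3 10 8 5 4]
After op 3 (in_shuffle): [2 1 3 7 10 9 8 0 5 6 4]
After op 4 (reverse): [4 6 5 0 8 9 10 7 3 1 2]
After op 5 (reverse): [2 1 3 7 10 9 8 0 5 6 4]
Card 6 is at position 9.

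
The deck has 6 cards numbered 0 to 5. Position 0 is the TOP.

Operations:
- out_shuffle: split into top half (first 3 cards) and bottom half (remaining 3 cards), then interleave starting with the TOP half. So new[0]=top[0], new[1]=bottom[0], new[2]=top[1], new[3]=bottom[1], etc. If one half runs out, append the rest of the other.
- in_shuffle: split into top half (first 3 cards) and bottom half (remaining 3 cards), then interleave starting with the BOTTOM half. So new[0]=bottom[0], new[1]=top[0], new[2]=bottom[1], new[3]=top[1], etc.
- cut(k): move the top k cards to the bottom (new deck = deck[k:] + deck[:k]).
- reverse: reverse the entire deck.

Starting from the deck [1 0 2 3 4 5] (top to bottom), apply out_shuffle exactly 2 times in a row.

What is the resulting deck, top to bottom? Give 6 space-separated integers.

After op 1 (out_shuffle): [1 3 0 4 2 5]
After op 2 (out_shuffle): [1 4 3 2 0 5]

Answer: 1 4 3 2 0 5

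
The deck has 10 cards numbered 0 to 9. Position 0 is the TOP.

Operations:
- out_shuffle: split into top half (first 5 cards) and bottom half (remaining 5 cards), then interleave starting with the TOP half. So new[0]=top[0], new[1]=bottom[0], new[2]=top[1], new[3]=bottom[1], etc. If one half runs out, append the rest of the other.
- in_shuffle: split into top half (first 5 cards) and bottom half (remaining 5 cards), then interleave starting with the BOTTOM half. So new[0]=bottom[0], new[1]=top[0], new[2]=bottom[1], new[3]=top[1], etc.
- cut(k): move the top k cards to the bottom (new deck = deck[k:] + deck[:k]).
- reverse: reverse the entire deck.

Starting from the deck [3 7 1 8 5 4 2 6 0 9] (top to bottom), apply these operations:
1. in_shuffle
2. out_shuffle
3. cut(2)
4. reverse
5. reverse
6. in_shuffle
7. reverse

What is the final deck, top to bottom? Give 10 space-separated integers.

After op 1 (in_shuffle): [4 3 2 7 6 1 0 8 9 5]
After op 2 (out_shuffle): [4 1 3 0 2 8 7 9 6 5]
After op 3 (cut(2)): [3 0 2 8 7 9 6 5 4 1]
After op 4 (reverse): [1 4 5 6 9 7 8 2 0 3]
After op 5 (reverse): [3 0 2 8 7 9 6 5 4 1]
After op 6 (in_shuffle): [9 3 6 0 5 2 4 8 1 7]
After op 7 (reverse): [7 1 8 4 2 5 0 6 3 9]

Answer: 7 1 8 4 2 5 0 6 3 9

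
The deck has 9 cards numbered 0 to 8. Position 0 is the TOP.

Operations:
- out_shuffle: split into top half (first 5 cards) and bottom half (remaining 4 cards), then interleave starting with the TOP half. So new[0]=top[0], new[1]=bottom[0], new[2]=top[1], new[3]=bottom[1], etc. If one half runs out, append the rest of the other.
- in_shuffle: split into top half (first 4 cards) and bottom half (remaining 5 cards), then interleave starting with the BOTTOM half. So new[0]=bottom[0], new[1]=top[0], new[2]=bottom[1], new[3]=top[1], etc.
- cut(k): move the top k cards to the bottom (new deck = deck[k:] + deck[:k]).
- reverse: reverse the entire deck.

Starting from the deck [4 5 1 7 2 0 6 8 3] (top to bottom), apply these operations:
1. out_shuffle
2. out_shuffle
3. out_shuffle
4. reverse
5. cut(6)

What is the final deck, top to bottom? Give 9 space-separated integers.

Answer: 8 3 4 5 1 7 2 0 6

Derivation:
After op 1 (out_shuffle): [4 0 5 6 1 8 7 3 2]
After op 2 (out_shuffle): [4 8 0 7 5 3 6 2 1]
After op 3 (out_shuffle): [4 3 8 6 0 2 7 1 5]
After op 4 (reverse): [5 1 7 2 0 6 8 3 4]
After op 5 (cut(6)): [8 3 4 5 1 7 2 0 6]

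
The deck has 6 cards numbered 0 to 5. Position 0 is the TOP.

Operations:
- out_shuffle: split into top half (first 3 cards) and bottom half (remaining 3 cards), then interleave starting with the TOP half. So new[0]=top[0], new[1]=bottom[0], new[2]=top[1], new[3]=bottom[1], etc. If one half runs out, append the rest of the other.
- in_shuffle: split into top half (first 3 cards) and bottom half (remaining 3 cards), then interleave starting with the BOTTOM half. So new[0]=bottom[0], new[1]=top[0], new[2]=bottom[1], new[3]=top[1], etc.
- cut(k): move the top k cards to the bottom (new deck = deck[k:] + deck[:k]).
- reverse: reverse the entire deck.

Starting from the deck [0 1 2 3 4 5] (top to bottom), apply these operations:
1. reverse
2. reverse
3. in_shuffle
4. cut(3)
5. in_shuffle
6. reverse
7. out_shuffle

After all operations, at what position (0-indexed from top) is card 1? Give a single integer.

Answer: 3

Derivation:
After op 1 (reverse): [5 4 3 2 1 0]
After op 2 (reverse): [0 1 2 3 4 5]
After op 3 (in_shuffle): [3 0 4 1 5 2]
After op 4 (cut(3)): [1 5 2 3 0 4]
After op 5 (in_shuffle): [3 1 0 5 4 2]
After op 6 (reverse): [2 4 5 0 1 3]
After op 7 (out_shuffle): [2 0 4 1 5 3]
Card 1 is at position 3.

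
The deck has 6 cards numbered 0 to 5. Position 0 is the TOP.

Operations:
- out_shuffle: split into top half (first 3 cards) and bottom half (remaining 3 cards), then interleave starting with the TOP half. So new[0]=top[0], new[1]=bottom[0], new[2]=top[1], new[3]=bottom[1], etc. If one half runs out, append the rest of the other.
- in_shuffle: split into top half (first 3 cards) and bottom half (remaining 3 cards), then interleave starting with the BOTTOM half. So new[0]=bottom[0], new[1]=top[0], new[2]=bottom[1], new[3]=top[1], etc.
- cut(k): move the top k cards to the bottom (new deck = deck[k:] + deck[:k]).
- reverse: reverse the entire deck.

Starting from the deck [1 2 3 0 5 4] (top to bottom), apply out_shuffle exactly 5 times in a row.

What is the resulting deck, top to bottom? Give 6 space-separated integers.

Answer: 1 0 2 5 3 4

Derivation:
After op 1 (out_shuffle): [1 0 2 5 3 4]
After op 2 (out_shuffle): [1 5 0 3 2 4]
After op 3 (out_shuffle): [1 3 5 2 0 4]
After op 4 (out_shuffle): [1 2 3 0 5 4]
After op 5 (out_shuffle): [1 0 2 5 3 4]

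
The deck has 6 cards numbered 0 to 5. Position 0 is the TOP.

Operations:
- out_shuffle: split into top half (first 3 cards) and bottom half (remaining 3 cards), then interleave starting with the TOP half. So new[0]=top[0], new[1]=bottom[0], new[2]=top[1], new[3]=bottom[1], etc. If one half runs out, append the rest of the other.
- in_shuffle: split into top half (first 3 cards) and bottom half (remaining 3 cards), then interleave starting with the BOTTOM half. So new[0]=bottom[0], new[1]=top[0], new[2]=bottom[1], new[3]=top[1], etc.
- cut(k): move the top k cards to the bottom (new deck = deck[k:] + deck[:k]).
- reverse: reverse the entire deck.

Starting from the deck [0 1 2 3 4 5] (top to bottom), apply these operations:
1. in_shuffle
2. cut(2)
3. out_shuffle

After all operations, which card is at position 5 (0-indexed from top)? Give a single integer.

After op 1 (in_shuffle): [3 0 4 1 5 2]
After op 2 (cut(2)): [4 1 5 2 3 0]
After op 3 (out_shuffle): [4 2 1 3 5 0]
Position 5: card 0.

Answer: 0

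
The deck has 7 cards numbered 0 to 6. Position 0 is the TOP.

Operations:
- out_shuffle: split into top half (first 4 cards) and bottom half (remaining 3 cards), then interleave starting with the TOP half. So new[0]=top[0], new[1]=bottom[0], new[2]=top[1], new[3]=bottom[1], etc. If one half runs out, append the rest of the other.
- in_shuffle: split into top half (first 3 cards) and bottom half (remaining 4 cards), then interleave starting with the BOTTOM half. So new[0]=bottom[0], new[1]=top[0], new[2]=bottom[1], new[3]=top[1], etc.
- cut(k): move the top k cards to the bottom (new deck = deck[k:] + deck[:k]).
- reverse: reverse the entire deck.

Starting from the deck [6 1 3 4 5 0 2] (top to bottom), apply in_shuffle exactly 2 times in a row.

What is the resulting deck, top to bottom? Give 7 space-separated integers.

After op 1 (in_shuffle): [4 6 5 1 0 3 2]
After op 2 (in_shuffle): [1 4 0 6 3 5 2]

Answer: 1 4 0 6 3 5 2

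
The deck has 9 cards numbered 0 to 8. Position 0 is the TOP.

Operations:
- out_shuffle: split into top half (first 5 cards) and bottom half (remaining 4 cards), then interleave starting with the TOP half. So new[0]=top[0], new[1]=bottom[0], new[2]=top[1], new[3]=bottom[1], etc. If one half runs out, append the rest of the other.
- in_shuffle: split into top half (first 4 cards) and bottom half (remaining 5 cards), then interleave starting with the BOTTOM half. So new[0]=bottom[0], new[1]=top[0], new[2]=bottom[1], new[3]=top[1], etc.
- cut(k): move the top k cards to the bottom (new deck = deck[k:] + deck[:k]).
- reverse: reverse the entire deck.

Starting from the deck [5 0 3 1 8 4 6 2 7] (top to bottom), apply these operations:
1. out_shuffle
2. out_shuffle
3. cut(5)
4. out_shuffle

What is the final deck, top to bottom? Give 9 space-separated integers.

Answer: 7 2 6 4 8 1 3 0 5

Derivation:
After op 1 (out_shuffle): [5 4 0 6 3 2 1 7 8]
After op 2 (out_shuffle): [5 2 4 1 0 7 6 8 3]
After op 3 (cut(5)): [7 6 8 3 5 2 4 1 0]
After op 4 (out_shuffle): [7 2 6 4 8 1 3 0 5]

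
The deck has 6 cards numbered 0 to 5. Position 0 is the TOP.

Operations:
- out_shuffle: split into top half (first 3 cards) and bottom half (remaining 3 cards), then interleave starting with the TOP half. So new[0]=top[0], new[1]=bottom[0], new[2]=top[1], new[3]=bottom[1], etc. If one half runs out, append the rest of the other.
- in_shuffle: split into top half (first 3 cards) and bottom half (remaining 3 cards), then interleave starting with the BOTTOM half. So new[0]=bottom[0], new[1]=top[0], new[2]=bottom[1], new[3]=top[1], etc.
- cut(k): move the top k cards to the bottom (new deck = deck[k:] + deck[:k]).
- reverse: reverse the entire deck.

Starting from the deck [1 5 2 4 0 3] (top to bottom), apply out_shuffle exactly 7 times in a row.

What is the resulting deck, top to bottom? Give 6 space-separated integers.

Answer: 1 2 0 5 4 3

Derivation:
After op 1 (out_shuffle): [1 4 5 0 2 3]
After op 2 (out_shuffle): [1 0 4 2 5 3]
After op 3 (out_shuffle): [1 2 0 5 4 3]
After op 4 (out_shuffle): [1 5 2 4 0 3]
After op 5 (out_shuffle): [1 4 5 0 2 3]
After op 6 (out_shuffle): [1 0 4 2 5 3]
After op 7 (out_shuffle): [1 2 0 5 4 3]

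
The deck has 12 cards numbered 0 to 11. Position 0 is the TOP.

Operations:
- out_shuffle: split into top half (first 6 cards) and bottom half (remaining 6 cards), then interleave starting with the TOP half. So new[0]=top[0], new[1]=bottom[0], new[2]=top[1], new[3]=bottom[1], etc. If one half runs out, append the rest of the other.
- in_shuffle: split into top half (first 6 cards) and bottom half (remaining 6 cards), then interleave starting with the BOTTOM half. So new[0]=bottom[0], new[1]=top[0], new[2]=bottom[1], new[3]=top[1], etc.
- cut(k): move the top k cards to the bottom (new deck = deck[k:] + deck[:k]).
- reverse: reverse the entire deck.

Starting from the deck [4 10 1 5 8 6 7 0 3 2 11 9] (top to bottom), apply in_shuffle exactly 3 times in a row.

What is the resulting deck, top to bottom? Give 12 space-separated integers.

Answer: 8 2 10 7 9 5 3 4 6 11 1 0

Derivation:
After op 1 (in_shuffle): [7 4 0 10 3 1 2 5 11 8 9 6]
After op 2 (in_shuffle): [2 7 5 4 11 0 8 10 9 3 6 1]
After op 3 (in_shuffle): [8 2 10 7 9 5 3 4 6 11 1 0]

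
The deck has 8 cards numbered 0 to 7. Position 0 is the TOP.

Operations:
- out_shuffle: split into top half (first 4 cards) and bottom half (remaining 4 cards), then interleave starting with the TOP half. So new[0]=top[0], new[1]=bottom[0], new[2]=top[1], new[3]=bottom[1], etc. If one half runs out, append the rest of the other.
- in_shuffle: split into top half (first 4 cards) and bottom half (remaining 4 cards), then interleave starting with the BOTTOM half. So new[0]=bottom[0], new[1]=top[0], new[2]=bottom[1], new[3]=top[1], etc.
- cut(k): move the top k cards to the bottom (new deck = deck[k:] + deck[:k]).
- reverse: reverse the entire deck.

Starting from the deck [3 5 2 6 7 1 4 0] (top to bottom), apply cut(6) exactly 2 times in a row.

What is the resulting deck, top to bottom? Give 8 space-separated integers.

After op 1 (cut(6)): [4 0 3 5 2 6 7 1]
After op 2 (cut(6)): [7 1 4 0 3 5 2 6]

Answer: 7 1 4 0 3 5 2 6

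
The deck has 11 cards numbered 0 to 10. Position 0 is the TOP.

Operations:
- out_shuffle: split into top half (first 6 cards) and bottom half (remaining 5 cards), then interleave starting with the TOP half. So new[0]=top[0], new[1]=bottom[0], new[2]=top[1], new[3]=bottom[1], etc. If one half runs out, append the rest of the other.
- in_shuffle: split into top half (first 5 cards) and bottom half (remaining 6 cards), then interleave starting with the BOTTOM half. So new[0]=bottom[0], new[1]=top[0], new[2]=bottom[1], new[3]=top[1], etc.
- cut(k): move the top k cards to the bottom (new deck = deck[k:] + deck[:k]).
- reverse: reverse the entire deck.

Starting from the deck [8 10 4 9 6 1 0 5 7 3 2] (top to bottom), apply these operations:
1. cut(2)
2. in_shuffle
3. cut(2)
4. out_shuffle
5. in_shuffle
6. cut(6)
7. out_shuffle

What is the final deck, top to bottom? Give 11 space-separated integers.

Answer: 2 7 0 6 4 8 3 5 1 9 10

Derivation:
After op 1 (cut(2)): [4 9 6 1 0 5 7 3 2 8 10]
After op 2 (in_shuffle): [5 4 7 9 3 6 2 1 8 0 10]
After op 3 (cut(2)): [7 9 3 6 2 1 8 0 10 5 4]
After op 4 (out_shuffle): [7 8 9 0 3 10 6 5 2 4 1]
After op 5 (in_shuffle): [10 7 6 8 5 9 2 0 4 3 1]
After op 6 (cut(6)): [2 0 4 3 1 10 7 6 8 5 9]
After op 7 (out_shuffle): [2 7 0 6 4 8 3 5 1 9 10]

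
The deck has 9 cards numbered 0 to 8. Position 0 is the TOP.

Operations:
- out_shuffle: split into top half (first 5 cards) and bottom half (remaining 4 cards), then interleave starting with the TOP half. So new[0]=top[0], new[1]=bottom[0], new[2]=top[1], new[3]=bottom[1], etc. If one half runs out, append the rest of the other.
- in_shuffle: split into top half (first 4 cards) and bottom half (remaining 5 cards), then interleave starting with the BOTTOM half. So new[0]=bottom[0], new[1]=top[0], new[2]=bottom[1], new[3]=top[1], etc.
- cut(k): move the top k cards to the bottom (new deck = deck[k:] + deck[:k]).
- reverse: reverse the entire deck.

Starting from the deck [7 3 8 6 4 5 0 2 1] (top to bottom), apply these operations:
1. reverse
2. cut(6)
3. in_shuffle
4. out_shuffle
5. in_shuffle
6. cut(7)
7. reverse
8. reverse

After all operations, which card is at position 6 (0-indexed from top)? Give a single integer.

Answer: 3

Derivation:
After op 1 (reverse): [1 2 0 5 4 6 8 3 7]
After op 2 (cut(6)): [8 3 7 1 2 0 5 4 6]
After op 3 (in_shuffle): [2 8 0 3 5 7 4 1 6]
After op 4 (out_shuffle): [2 7 8 4 0 1 3 6 5]
After op 5 (in_shuffle): [0 2 1 7 3 8 6 4 5]
After op 6 (cut(7)): [4 5 0 2 1 7 3 8 6]
After op 7 (reverse): [6 8 3 7 1 2 0 5 4]
After op 8 (reverse): [4 5 0 2 1 7 3 8 6]
Position 6: card 3.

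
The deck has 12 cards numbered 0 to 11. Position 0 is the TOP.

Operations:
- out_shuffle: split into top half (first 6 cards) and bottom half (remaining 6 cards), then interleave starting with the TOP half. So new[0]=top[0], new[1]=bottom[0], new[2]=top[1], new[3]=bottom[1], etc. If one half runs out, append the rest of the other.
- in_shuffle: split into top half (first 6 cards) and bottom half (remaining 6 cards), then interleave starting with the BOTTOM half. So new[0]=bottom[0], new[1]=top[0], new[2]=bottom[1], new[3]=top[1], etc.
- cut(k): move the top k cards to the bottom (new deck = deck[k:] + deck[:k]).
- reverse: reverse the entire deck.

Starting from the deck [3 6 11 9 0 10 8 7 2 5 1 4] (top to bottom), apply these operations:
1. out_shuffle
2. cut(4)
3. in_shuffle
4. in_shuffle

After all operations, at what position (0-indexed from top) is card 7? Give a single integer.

Answer: 8

Derivation:
After op 1 (out_shuffle): [3 8 6 7 11 2 9 5 0 1 10 4]
After op 2 (cut(4)): [11 2 9 5 0 1 10 4 3 8 6 7]
After op 3 (in_shuffle): [10 11 4 2 3 9 8 5 6 0 7 1]
After op 4 (in_shuffle): [8 10 5 11 6 4 0 2 7 3 1 9]
Card 7 is at position 8.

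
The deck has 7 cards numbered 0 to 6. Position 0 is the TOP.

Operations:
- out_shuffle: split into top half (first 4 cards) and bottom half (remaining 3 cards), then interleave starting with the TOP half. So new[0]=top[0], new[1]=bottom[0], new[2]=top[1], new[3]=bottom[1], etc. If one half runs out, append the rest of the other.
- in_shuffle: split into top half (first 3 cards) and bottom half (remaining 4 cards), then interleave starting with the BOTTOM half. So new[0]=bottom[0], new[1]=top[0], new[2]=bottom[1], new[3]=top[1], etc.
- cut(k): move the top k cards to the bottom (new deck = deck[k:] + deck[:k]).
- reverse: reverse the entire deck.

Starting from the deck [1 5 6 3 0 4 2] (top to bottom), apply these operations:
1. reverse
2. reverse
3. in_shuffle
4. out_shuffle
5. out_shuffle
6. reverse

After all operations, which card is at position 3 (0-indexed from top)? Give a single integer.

Answer: 2

Derivation:
After op 1 (reverse): [2 4 0 3 6 5 1]
After op 2 (reverse): [1 5 6 3 0 4 2]
After op 3 (in_shuffle): [3 1 0 5 4 6 2]
After op 4 (out_shuffle): [3 4 1 6 0 2 5]
After op 5 (out_shuffle): [3 0 4 2 1 5 6]
After op 6 (reverse): [6 5 1 2 4 0 3]
Position 3: card 2.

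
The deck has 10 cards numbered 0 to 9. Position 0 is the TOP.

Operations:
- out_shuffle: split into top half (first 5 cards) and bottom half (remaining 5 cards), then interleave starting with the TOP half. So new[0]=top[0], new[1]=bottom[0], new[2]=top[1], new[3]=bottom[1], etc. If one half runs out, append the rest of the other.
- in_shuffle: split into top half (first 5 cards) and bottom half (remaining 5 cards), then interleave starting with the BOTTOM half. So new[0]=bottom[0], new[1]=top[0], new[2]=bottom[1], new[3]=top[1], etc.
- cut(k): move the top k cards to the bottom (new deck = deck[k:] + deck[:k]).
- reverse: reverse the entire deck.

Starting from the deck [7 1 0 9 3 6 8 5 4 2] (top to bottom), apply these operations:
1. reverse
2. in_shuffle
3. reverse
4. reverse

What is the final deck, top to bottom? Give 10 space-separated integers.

After op 1 (reverse): [2 4 5 8 6 3 9 0 1 7]
After op 2 (in_shuffle): [3 2 9 4 0 5 1 8 7 6]
After op 3 (reverse): [6 7 8 1 5 0 4 9 2 3]
After op 4 (reverse): [3 2 9 4 0 5 1 8 7 6]

Answer: 3 2 9 4 0 5 1 8 7 6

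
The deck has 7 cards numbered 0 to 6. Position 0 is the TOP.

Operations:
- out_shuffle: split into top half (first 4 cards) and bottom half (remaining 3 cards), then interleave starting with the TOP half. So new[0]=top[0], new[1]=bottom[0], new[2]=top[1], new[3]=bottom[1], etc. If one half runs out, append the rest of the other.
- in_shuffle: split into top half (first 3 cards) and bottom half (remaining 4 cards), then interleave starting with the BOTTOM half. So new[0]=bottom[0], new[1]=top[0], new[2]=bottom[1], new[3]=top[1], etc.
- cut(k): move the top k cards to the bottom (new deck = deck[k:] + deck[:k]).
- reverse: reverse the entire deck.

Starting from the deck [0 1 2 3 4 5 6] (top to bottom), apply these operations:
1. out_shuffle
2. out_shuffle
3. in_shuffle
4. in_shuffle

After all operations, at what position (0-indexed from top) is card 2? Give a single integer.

Answer: 0

Derivation:
After op 1 (out_shuffle): [0 4 1 5 2 6 3]
After op 2 (out_shuffle): [0 2 4 6 1 3 5]
After op 3 (in_shuffle): [6 0 1 2 3 4 5]
After op 4 (in_shuffle): [2 6 3 0 4 1 5]
Card 2 is at position 0.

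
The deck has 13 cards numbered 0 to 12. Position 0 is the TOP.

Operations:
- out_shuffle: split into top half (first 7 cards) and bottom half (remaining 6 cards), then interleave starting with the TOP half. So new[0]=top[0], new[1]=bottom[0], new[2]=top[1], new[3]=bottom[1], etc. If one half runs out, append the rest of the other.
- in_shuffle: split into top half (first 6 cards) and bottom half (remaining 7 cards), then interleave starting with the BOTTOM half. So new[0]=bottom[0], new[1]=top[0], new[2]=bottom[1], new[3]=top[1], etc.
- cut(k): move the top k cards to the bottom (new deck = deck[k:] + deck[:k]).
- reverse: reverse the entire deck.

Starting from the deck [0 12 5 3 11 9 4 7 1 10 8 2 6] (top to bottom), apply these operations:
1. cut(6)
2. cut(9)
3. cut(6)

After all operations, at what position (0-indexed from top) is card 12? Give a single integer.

Answer: 6

Derivation:
After op 1 (cut(6)): [4 7 1 10 8 2 6 0 12 5 3 11 9]
After op 2 (cut(9)): [5 3 11 9 4 7 1 10 8 2 6 0 12]
After op 3 (cut(6)): [1 10 8 2 6 0 12 5 3 11 9 4 7]
Card 12 is at position 6.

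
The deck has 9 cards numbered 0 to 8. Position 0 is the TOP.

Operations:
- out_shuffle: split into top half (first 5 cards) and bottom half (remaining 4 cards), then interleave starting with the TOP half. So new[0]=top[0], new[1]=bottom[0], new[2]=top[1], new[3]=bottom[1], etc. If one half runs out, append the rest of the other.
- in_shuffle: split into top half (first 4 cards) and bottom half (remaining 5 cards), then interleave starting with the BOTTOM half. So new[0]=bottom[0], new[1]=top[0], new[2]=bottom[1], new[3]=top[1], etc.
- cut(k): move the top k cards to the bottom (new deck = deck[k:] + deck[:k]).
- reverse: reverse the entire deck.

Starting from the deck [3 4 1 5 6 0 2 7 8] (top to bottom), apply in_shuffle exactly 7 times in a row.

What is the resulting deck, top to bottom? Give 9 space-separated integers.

After op 1 (in_shuffle): [6 3 0 4 2 1 7 5 8]
After op 2 (in_shuffle): [2 6 1 3 7 0 5 4 8]
After op 3 (in_shuffle): [7 2 0 6 5 1 4 3 8]
After op 4 (in_shuffle): [5 7 1 2 4 0 3 6 8]
After op 5 (in_shuffle): [4 5 0 7 3 1 6 2 8]
After op 6 (in_shuffle): [3 4 1 5 6 0 2 7 8]
After op 7 (in_shuffle): [6 3 0 4 2 1 7 5 8]

Answer: 6 3 0 4 2 1 7 5 8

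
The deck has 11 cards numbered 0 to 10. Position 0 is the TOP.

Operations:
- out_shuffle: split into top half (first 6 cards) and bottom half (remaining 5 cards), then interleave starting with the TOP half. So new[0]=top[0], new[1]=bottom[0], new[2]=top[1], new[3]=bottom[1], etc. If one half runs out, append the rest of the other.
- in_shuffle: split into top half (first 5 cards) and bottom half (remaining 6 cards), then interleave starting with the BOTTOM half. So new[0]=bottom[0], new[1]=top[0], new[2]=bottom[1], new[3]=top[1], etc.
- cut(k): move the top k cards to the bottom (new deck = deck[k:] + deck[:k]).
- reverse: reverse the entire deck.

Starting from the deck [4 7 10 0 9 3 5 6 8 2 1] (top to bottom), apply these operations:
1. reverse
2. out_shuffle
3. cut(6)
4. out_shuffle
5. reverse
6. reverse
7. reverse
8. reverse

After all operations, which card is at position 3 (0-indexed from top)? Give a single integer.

Answer: 2

Derivation:
After op 1 (reverse): [1 2 8 6 5 3 9 0 10 7 4]
After op 2 (out_shuffle): [1 9 2 0 8 10 6 7 5 4 3]
After op 3 (cut(6)): [6 7 5 4 3 1 9 2 0 8 10]
After op 4 (out_shuffle): [6 9 7 2 5 0 4 8 3 10 1]
After op 5 (reverse): [1 10 3 8 4 0 5 2 7 9 6]
After op 6 (reverse): [6 9 7 2 5 0 4 8 3 10 1]
After op 7 (reverse): [1 10 3 8 4 0 5 2 7 9 6]
After op 8 (reverse): [6 9 7 2 5 0 4 8 3 10 1]
Position 3: card 2.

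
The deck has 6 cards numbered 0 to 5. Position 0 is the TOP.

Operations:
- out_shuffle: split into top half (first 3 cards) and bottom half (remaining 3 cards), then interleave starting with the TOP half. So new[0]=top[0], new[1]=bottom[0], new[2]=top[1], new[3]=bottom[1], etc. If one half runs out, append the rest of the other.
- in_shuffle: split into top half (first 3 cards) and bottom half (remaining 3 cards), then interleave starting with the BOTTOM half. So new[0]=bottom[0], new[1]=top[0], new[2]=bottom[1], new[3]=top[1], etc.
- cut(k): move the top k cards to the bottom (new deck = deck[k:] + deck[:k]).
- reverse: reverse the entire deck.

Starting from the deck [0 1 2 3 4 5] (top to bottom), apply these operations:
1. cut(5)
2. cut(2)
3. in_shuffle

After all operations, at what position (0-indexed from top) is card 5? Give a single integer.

Answer: 2

Derivation:
After op 1 (cut(5)): [5 0 1 2 3 4]
After op 2 (cut(2)): [1 2 3 4 5 0]
After op 3 (in_shuffle): [4 1 5 2 0 3]
Card 5 is at position 2.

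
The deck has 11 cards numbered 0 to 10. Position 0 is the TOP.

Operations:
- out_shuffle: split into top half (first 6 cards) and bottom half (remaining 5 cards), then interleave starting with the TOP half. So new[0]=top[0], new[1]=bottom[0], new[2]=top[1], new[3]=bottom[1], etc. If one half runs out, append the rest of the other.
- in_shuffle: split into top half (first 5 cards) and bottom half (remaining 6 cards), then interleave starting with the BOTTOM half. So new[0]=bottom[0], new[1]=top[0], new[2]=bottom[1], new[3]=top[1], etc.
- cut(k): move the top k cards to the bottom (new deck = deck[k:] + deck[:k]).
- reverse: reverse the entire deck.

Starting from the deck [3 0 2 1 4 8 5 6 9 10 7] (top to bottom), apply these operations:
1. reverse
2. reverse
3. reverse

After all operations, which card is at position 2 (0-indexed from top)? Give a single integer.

Answer: 9

Derivation:
After op 1 (reverse): [7 10 9 6 5 8 4 1 2 0 3]
After op 2 (reverse): [3 0 2 1 4 8 5 6 9 10 7]
After op 3 (reverse): [7 10 9 6 5 8 4 1 2 0 3]
Position 2: card 9.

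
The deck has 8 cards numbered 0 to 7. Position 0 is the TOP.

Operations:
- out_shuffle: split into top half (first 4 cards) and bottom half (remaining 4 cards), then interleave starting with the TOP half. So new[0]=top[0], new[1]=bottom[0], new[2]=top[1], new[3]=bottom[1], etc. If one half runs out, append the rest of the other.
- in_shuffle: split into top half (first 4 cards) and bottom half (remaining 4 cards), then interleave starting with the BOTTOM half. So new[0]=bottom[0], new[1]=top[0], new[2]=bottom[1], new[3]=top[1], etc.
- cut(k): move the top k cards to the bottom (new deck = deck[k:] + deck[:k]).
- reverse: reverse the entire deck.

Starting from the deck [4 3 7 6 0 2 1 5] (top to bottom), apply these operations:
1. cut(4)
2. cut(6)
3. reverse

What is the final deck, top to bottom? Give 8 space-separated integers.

Answer: 3 4 5 1 2 0 6 7

Derivation:
After op 1 (cut(4)): [0 2 1 5 4 3 7 6]
After op 2 (cut(6)): [7 6 0 2 1 5 4 3]
After op 3 (reverse): [3 4 5 1 2 0 6 7]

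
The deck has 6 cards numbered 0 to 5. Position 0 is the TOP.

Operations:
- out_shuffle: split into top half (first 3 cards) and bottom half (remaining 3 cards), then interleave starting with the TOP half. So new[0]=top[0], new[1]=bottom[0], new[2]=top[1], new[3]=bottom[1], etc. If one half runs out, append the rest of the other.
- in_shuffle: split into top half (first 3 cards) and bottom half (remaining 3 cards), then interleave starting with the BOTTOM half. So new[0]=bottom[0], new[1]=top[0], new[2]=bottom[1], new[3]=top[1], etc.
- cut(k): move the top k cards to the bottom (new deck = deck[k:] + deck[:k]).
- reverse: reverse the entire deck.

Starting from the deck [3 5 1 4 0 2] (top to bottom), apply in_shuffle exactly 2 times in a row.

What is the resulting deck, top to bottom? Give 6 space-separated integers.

After op 1 (in_shuffle): [4 3 0 5 2 1]
After op 2 (in_shuffle): [5 4 2 3 1 0]

Answer: 5 4 2 3 1 0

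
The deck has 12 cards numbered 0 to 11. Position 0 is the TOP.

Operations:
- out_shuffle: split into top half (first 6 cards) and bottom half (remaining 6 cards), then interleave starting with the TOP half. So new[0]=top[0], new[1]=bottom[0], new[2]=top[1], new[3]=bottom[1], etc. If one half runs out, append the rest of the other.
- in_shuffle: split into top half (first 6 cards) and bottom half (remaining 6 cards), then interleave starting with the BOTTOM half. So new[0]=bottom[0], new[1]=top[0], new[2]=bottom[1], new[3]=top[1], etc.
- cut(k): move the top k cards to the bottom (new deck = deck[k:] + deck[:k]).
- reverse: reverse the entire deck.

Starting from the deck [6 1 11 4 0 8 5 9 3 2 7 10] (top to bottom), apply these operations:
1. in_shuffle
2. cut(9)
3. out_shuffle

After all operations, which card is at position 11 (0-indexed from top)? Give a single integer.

Answer: 7

Derivation:
After op 1 (in_shuffle): [5 6 9 1 3 11 2 4 7 0 10 8]
After op 2 (cut(9)): [0 10 8 5 6 9 1 3 11 2 4 7]
After op 3 (out_shuffle): [0 1 10 3 8 11 5 2 6 4 9 7]
Position 11: card 7.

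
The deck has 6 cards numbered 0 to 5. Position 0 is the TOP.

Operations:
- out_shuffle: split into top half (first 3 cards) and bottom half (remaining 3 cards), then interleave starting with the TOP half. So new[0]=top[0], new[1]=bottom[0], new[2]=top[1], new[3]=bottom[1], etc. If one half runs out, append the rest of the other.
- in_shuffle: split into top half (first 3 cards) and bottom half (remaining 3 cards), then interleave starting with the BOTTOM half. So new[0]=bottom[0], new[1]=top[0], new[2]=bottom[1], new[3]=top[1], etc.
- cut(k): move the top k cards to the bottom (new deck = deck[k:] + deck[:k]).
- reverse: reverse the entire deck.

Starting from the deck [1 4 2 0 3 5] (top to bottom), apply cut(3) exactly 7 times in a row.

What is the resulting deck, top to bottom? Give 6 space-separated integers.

After op 1 (cut(3)): [0 3 5 1 4 2]
After op 2 (cut(3)): [1 4 2 0 3 5]
After op 3 (cut(3)): [0 3 5 1 4 2]
After op 4 (cut(3)): [1 4 2 0 3 5]
After op 5 (cut(3)): [0 3 5 1 4 2]
After op 6 (cut(3)): [1 4 2 0 3 5]
After op 7 (cut(3)): [0 3 5 1 4 2]

Answer: 0 3 5 1 4 2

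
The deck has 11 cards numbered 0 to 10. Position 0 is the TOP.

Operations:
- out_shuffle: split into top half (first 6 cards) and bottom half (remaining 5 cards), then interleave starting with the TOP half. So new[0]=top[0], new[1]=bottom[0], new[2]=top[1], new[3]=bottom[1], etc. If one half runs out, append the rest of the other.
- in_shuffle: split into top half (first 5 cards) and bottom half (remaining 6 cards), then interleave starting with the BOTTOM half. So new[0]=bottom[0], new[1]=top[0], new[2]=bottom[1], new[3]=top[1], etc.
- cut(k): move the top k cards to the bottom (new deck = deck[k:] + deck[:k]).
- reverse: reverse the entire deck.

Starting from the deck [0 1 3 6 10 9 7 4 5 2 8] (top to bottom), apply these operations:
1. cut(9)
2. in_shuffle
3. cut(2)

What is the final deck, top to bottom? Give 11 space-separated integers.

Answer: 10 8 9 0 7 1 4 3 5 6 2

Derivation:
After op 1 (cut(9)): [2 8 0 1 3 6 10 9 7 4 5]
After op 2 (in_shuffle): [6 2 10 8 9 0 7 1 4 3 5]
After op 3 (cut(2)): [10 8 9 0 7 1 4 3 5 6 2]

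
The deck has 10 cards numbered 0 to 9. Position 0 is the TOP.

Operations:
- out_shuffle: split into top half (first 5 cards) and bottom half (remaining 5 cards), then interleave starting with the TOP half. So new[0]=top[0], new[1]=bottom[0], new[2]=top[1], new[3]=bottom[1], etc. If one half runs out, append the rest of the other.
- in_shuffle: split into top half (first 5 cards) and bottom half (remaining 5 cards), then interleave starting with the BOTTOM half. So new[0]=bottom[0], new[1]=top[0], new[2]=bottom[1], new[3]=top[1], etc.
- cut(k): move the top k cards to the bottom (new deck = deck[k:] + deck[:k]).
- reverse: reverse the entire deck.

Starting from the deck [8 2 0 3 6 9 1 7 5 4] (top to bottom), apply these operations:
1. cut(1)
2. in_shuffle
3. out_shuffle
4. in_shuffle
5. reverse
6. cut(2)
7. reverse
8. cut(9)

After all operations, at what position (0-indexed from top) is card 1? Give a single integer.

After op 1 (cut(1)): [2 0 3 6 9 1 7 5 4 8]
After op 2 (in_shuffle): [1 2 7 0 5 3 4 6 8 9]
After op 3 (out_shuffle): [1 3 2 4 7 6 0 8 5 9]
After op 4 (in_shuffle): [6 1 0 3 8 2 5 4 9 7]
After op 5 (reverse): [7 9 4 5 2 8 3 0 1 6]
After op 6 (cut(2)): [4 5 2 8 3 0 1 6 7 9]
After op 7 (reverse): [9 7 6 1 0 3 8 2 5 4]
After op 8 (cut(9)): [4 9 7 6 1 0 3 8 2 5]
Card 1 is at position 4.

Answer: 4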